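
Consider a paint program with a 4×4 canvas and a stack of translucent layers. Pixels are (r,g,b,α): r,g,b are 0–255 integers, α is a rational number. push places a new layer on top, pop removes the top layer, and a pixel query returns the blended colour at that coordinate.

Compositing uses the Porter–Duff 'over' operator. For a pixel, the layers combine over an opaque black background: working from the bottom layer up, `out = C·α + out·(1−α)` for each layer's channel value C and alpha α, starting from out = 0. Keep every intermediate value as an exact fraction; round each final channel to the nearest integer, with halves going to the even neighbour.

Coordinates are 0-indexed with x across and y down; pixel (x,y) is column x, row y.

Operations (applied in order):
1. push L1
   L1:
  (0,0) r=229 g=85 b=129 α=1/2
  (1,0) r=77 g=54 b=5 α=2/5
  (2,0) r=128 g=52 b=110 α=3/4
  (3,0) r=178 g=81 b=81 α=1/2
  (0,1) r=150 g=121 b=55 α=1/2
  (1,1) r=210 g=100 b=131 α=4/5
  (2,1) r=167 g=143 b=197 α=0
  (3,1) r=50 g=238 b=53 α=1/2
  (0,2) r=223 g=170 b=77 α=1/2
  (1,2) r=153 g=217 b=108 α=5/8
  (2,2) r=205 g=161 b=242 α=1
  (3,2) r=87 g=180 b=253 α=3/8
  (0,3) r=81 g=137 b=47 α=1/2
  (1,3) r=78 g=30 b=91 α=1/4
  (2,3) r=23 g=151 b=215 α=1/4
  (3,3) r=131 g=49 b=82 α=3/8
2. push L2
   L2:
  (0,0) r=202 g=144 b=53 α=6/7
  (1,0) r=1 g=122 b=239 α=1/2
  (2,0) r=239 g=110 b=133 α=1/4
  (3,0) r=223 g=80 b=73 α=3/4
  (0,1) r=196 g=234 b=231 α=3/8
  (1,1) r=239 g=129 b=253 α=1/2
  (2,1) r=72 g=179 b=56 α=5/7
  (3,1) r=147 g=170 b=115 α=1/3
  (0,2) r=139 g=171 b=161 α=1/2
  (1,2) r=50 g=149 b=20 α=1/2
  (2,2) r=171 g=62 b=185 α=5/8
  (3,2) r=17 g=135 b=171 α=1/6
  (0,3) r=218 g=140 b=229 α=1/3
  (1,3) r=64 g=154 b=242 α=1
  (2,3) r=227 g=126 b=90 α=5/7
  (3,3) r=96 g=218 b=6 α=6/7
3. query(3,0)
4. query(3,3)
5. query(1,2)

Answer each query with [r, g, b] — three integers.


(3,0) stack=L1,L2; from [0,0,0]:
after L1 α=1/2: [89, 81/2, 81/2]
after L2 α=3/4: [379/2, 561/8, 519/8]
→ [190, 70, 65]

at x=3,y=3 over L1,L2:
L1 α=3/8: [393/8, 147/8, 123/4]
L2 α=6/7: [5001/56, 10611/56, 267/28]
= [89, 189, 10]

query (1,2) [L1,L2] — begin 0,0,0
+L1 (α=5/8) → [765/8, 1085/8, 135/2]
+L2 (α=1/2) → [1165/16, 2277/16, 175/4]
= [73, 142, 44]


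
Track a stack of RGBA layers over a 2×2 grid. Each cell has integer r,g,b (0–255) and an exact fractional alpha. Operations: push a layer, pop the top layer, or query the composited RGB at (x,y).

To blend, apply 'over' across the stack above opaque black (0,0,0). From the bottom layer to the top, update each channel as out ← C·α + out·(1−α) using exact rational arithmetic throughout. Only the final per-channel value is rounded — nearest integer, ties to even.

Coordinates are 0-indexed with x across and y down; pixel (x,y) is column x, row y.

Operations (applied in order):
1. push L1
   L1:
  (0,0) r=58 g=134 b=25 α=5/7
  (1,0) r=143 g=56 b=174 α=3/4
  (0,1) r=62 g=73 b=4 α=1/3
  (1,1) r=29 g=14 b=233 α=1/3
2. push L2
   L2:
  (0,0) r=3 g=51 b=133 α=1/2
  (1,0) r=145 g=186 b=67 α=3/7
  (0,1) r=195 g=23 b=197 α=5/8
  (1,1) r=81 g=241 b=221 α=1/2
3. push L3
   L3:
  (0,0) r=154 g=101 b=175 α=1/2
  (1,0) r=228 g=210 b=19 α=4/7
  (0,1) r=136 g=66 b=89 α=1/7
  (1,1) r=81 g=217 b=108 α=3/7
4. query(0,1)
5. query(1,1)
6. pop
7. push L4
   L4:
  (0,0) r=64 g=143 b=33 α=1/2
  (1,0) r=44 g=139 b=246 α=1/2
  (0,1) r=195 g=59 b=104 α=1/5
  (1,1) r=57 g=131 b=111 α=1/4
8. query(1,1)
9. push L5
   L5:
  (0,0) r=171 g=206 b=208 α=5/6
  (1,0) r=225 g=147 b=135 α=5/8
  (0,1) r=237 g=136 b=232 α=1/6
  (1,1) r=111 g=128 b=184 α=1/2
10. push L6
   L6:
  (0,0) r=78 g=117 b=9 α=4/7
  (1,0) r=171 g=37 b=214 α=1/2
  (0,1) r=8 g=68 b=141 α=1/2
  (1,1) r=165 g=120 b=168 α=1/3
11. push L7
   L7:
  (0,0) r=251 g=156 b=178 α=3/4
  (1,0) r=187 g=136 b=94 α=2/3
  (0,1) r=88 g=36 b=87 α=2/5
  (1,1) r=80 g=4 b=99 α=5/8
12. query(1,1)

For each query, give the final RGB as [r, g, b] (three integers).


(0,1) stack=L1,L2,L3; from [0,0,0]:
+L1 (α=1/3) → [62/3, 73/3, 4/3]
+L2 (α=5/8) → [1037/8, 47/2, 989/8]
+L3 (α=1/7) → [3655/28, 207/7, 3323/28]
rounded: [131, 30, 119]

at x=1,y=1 over L1,L2,L3:
L1 α=1/3: [29/3, 14/3, 233/3]
L2 α=1/2: [136/3, 737/6, 448/3]
L3 α=3/7: [1273/21, 3427/21, 2764/21]
= [61, 163, 132]

query (1,1) [L1,L2,L4] — begin 0,0,0
+L1 (α=1/3) → [29/3, 14/3, 233/3]
+L2 (α=1/2) → [136/3, 737/6, 448/3]
+L4 (α=1/4) → [193/4, 999/8, 559/4]
rounded: [48, 125, 140]

at x=1,y=1 over L1,L2,L4,L5,L6,L7:
+L1 (α=1/3) → [29/3, 14/3, 233/3]
+L2 (α=1/2) → [136/3, 737/6, 448/3]
+L4 (α=1/4) → [193/4, 999/8, 559/4]
+L5 (α=1/2) → [637/8, 2023/16, 1295/8]
+L6 (α=1/3) → [1297/12, 2983/24, 1967/12]
+L7 (α=5/8) → [2897/32, 3143/64, 3947/32]
= [91, 49, 123]


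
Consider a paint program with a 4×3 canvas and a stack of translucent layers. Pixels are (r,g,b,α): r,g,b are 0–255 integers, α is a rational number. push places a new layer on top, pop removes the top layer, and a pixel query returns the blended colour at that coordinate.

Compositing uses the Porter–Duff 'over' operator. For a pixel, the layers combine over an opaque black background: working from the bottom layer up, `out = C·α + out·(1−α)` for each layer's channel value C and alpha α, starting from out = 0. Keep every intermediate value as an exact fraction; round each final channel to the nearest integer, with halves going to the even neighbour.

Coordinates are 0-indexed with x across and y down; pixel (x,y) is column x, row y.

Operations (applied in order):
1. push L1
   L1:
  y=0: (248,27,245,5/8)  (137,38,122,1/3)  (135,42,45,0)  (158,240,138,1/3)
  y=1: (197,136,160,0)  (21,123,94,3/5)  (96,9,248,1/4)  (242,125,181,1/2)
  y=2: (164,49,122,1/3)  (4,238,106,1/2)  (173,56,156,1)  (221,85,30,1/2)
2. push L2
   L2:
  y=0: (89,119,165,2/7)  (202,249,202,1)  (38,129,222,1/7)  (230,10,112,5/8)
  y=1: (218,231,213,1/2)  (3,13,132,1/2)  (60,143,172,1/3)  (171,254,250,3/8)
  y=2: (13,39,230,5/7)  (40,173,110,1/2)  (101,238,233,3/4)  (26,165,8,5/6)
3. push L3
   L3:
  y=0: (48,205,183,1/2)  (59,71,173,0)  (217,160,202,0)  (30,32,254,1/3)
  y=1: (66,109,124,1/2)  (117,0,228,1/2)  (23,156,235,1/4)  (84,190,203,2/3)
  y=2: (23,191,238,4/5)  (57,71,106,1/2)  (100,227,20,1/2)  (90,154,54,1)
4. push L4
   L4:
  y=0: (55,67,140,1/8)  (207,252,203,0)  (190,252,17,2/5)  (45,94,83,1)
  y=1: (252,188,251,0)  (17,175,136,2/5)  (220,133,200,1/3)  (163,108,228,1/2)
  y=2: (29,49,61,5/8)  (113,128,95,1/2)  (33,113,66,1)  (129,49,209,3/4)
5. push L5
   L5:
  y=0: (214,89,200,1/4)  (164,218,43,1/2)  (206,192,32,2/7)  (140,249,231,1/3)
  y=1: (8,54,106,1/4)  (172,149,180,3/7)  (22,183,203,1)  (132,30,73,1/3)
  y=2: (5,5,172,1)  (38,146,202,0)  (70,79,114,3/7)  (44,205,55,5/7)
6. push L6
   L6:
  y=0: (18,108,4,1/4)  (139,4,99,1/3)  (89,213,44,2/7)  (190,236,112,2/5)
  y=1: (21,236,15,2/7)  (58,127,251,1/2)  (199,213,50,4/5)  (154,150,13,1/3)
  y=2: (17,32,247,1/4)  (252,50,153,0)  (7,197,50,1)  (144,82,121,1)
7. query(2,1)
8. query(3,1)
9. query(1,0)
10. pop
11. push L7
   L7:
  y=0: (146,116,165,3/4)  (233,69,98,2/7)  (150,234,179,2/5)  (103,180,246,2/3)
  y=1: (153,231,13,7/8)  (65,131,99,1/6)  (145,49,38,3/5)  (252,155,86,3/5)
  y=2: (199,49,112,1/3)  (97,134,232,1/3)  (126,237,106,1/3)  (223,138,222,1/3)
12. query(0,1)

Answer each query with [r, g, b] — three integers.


at x=2,y=1 over L1,L2,L3,L4,L5,L6:
L1 α=1/4: [24, 9/4, 62]
L2 α=1/3: [36, 295/6, 296/3]
L3 α=1/4: [131/4, 607/8, 531/4]
L4 α=1/3: [571/6, 1139/12, 931/6]
L5 α=1: [22, 183, 203]
L6 α=4/5: [818/5, 207, 403/5]
= [164, 207, 81]

at x=3,y=1 over L1,L2,L3,L4,L5,L6:
+L1 (α=1/2) → [121, 125/2, 181/2]
+L2 (α=3/8) → [559/4, 2149/16, 2405/16]
+L3 (α=2/3) → [1231/12, 2743/16, 2967/16]
+L4 (α=1/2) → [3187/24, 4471/32, 6615/32]
+L5 (α=1/3) → [4771/36, 4951/48, 7783/48]
+L6 (α=1/3) → [7543/54, 8551/72, 8095/72]
= [140, 119, 112]

(1,0) stack=L1,L2,L3,L4,L5,L6; from [0,0,0]:
after L1 α=1/3: [137/3, 38/3, 122/3]
after L2 α=1: [202, 249, 202]
after L3 α=0: [202, 249, 202]
after L4 α=0: [202, 249, 202]
after L5 α=1/2: [183, 467/2, 245/2]
after L6 α=1/3: [505/3, 157, 344/3]
rounded: [168, 157, 115]

query (0,1) [L1,L2,L3,L4,L5,L7] — begin 0,0,0
after L1 α=0: [0, 0, 0]
after L2 α=1/2: [109, 231/2, 213/2]
after L3 α=1/2: [175/2, 449/4, 461/4]
after L4 α=0: [175/2, 449/4, 461/4]
after L5 α=1/4: [541/8, 1563/16, 1807/16]
after L7 α=7/8: [9109/64, 27435/128, 3263/128]
→ [142, 214, 25]


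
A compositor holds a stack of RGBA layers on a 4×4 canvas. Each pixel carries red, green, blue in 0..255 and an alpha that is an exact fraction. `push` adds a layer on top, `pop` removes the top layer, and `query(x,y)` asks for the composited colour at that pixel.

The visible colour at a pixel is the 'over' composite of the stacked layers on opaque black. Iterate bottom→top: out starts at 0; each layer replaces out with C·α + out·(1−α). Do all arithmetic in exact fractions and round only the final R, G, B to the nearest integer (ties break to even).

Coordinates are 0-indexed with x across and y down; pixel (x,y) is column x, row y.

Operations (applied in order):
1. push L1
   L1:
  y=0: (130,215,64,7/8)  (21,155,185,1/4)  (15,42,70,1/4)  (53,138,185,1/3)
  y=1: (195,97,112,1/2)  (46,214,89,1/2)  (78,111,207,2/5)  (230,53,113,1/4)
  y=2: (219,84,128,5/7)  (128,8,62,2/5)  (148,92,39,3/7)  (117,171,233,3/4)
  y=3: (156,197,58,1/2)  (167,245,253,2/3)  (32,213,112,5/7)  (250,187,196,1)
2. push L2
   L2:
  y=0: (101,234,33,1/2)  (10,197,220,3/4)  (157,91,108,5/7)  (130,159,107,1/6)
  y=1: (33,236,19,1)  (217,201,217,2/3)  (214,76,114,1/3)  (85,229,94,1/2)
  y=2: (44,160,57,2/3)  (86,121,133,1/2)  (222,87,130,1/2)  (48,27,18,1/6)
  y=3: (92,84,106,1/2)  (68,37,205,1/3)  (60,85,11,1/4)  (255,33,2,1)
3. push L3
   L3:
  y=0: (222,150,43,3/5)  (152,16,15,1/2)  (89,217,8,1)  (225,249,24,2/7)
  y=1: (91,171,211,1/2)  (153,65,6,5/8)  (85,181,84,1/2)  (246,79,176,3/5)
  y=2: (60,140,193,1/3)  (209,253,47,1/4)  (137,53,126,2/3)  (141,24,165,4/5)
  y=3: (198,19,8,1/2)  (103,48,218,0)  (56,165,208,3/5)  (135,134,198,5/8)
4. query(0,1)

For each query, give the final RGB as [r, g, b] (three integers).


query (0,1) [L1,L2,L3] — begin 0,0,0
+L1 (α=1/2) → [195/2, 97/2, 56]
+L2 (α=1) → [33, 236, 19]
+L3 (α=1/2) → [62, 407/2, 115]
= [62, 204, 115]


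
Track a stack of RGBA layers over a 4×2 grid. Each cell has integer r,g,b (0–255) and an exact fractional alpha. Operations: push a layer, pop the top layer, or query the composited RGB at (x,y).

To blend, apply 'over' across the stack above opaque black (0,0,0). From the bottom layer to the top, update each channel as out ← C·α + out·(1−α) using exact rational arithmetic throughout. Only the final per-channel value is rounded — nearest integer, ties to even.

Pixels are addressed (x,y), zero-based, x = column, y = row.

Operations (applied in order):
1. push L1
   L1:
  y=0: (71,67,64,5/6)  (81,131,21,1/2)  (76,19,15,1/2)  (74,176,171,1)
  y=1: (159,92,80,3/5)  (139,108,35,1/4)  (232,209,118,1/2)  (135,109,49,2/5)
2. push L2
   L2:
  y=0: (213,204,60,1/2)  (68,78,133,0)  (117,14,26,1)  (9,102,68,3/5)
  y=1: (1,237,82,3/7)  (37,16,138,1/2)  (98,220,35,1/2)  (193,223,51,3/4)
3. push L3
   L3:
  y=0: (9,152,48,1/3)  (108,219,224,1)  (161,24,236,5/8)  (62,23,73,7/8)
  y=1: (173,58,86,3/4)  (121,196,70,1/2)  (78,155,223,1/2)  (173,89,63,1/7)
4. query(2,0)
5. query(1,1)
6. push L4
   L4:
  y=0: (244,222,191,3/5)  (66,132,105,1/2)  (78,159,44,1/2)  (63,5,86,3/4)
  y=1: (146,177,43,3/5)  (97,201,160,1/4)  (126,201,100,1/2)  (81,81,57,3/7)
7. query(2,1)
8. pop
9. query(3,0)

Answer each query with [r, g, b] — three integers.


query (2,0) [L1,L2,L3] — begin 0,0,0
+L1 (α=1/2) → [38, 19/2, 15/2]
+L2 (α=1) → [117, 14, 26]
+L3 (α=5/8) → [289/2, 81/4, 629/4]
= [144, 20, 157]

query (1,1) [L1,L2,L3] — begin 0,0,0
L1 α=1/4: [139/4, 27, 35/4]
L2 α=1/2: [287/8, 43/2, 587/8]
L3 α=1/2: [1255/16, 435/4, 1147/16]
= [78, 109, 72]

query (2,1) [L1,L2,L3,L4] — begin 0,0,0
L1 α=1/2: [116, 209/2, 59]
L2 α=1/2: [107, 649/4, 47]
L3 α=1/2: [185/2, 1269/8, 135]
L4 α=1/2: [437/4, 2877/16, 235/2]
rounded: [109, 180, 118]

(3,0) stack=L1,L2,L3; from [0,0,0]:
L1 α=1: [74, 176, 171]
L2 α=3/5: [35, 658/5, 546/5]
L3 α=7/8: [469/8, 1463/40, 3101/40]
= [59, 37, 78]


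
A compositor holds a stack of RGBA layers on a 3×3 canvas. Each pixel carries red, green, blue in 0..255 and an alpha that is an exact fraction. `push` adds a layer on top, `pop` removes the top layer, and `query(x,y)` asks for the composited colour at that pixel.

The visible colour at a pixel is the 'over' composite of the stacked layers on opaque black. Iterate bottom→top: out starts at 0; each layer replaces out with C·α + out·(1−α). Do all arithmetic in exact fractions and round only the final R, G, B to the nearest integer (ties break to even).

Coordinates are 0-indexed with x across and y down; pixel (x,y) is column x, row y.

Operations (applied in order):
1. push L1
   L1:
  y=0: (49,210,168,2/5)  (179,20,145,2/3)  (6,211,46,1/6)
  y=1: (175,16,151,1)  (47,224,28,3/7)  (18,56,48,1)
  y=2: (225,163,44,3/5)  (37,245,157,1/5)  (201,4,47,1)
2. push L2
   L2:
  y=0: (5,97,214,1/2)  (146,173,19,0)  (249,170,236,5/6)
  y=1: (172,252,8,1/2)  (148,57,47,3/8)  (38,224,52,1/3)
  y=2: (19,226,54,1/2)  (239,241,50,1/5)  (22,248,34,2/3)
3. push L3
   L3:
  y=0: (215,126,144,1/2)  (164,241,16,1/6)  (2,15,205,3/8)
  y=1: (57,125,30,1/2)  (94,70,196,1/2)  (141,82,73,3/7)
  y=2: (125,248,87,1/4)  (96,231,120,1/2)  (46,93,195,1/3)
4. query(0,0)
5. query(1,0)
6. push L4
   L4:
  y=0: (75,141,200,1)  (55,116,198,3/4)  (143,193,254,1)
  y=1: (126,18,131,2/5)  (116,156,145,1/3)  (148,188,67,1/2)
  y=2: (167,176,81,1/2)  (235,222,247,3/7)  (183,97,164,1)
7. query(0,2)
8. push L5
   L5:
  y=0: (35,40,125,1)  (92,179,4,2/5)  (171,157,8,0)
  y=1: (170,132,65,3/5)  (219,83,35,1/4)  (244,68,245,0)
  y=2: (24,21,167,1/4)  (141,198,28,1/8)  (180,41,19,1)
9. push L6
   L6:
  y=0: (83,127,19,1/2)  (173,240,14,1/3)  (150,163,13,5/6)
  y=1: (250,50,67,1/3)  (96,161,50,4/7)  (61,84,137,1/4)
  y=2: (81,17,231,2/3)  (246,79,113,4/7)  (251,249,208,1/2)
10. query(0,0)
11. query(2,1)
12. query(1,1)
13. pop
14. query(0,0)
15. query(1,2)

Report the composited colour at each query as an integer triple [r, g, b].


query (0,0) [L1,L2,L3] — begin 0,0,0
L1 α=2/5: [98/5, 84, 336/5]
L2 α=1/2: [123/10, 181/2, 703/5]
L3 α=1/2: [2273/20, 433/4, 1423/10]
= [114, 108, 142]

(1,0) stack=L1,L2,L3; from [0,0,0]:
+L1 (α=2/3) → [358/3, 40/3, 290/3]
+L2 (α=0) → [358/3, 40/3, 290/3]
+L3 (α=1/6) → [1141/9, 923/18, 749/9]
→ [127, 51, 83]

query (0,2) [L1,L2,L3,L4] — begin 0,0,0
+L1 (α=3/5) → [135, 489/5, 132/5]
+L2 (α=1/2) → [77, 1619/10, 201/5]
+L3 (α=1/4) → [89, 7337/40, 519/10]
+L4 (α=1/2) → [128, 14377/80, 1329/20]
= [128, 180, 66]

(0,0) stack=L1,L2,L3,L4,L5,L6; from [0,0,0]:
+L1 (α=2/5) → [98/5, 84, 336/5]
+L2 (α=1/2) → [123/10, 181/2, 703/5]
+L3 (α=1/2) → [2273/20, 433/4, 1423/10]
+L4 (α=1) → [75, 141, 200]
+L5 (α=1) → [35, 40, 125]
+L6 (α=1/2) → [59, 167/2, 72]
→ [59, 84, 72]

at x=2,y=1 over L1,L2,L3,L4,L5,L6:
L1 α=1: [18, 56, 48]
L2 α=1/3: [74/3, 112, 148/3]
L3 α=3/7: [1565/21, 694/7, 1249/21]
L4 α=1/2: [4673/42, 1005/7, 1328/21]
L5 α=0: [4673/42, 1005/7, 1328/21]
L6 α=1/4: [5527/56, 3603/28, 2287/28]
= [99, 129, 82]

at x=1,y=1 over L1,L2,L3,L4,L5,L6:
+L1 (α=3/7) → [141/7, 96, 12]
+L2 (α=3/8) → [3813/56, 651/8, 201/8]
+L3 (α=1/2) → [9077/112, 1211/16, 1769/16]
+L4 (α=1/3) → [5191/56, 2459/24, 2929/24]
+L5 (α=1/4) → [27837/224, 3123/32, 3209/32]
+L6 (α=4/7) → [169527/1568, 29977/224, 16027/224]
rounded: [108, 134, 72]

at x=0,y=0 over L1,L2,L3,L4,L5:
+L1 (α=2/5) → [98/5, 84, 336/5]
+L2 (α=1/2) → [123/10, 181/2, 703/5]
+L3 (α=1/2) → [2273/20, 433/4, 1423/10]
+L4 (α=1) → [75, 141, 200]
+L5 (α=1) → [35, 40, 125]
→ [35, 40, 125]

query (1,2) [L1,L2,L3,L4,L5] — begin 0,0,0
after L1 α=1/5: [37/5, 49, 157/5]
after L2 α=1/5: [1343/25, 437/5, 878/25]
after L3 α=1/2: [3743/50, 796/5, 1939/25]
after L4 α=3/7: [25111/175, 6514/35, 26281/175]
after L5 α=1/8: [7159/50, 938/5, 26981/200]
→ [143, 188, 135]


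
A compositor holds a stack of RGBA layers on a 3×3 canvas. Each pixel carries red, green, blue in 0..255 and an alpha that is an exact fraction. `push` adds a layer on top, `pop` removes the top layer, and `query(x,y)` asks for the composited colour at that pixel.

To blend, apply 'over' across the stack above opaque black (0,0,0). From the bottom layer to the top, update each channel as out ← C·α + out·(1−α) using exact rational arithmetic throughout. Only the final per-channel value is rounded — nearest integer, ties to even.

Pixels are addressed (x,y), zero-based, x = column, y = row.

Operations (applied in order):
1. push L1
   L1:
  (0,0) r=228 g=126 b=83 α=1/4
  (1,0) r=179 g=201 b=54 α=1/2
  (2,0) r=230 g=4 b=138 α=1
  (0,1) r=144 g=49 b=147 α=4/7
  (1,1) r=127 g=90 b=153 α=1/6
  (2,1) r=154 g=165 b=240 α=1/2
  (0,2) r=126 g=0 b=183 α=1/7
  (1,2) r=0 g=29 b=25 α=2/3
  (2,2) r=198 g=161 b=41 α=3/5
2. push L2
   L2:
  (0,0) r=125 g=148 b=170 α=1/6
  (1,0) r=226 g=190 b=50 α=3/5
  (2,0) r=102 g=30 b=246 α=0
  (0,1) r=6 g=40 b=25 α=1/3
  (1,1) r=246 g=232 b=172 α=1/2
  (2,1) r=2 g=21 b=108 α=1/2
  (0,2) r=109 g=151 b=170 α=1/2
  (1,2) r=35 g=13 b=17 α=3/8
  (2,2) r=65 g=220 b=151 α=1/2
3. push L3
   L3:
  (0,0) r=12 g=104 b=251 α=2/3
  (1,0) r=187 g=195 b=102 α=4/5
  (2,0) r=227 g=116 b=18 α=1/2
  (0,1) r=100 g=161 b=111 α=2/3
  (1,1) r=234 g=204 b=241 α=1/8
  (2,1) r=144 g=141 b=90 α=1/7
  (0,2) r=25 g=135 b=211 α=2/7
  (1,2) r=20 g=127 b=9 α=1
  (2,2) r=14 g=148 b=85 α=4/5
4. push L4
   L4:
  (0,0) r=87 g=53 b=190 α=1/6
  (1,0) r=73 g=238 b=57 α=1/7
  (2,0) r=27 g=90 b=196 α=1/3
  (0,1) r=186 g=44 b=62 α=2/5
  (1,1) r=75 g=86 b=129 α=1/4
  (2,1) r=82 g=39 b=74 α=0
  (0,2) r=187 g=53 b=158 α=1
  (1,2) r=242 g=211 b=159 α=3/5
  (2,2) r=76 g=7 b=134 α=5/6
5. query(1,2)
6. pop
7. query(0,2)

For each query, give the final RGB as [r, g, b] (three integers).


query (1,2) [L1,L2,L3,L4] — begin 0,0,0
+L1 (α=2/3) → [0, 58/3, 50/3]
+L2 (α=3/8) → [105/8, 407/24, 403/24]
+L3 (α=1) → [20, 127, 9]
+L4 (α=3/5) → [766/5, 887/5, 99]
= [153, 177, 99]

at x=0,y=2 over L1,L2,L3:
L1 α=1/7: [18, 0, 183/7]
L2 α=1/2: [127/2, 151/2, 1373/14]
L3 α=2/7: [105/2, 185/2, 12773/98]
rounded: [52, 92, 130]


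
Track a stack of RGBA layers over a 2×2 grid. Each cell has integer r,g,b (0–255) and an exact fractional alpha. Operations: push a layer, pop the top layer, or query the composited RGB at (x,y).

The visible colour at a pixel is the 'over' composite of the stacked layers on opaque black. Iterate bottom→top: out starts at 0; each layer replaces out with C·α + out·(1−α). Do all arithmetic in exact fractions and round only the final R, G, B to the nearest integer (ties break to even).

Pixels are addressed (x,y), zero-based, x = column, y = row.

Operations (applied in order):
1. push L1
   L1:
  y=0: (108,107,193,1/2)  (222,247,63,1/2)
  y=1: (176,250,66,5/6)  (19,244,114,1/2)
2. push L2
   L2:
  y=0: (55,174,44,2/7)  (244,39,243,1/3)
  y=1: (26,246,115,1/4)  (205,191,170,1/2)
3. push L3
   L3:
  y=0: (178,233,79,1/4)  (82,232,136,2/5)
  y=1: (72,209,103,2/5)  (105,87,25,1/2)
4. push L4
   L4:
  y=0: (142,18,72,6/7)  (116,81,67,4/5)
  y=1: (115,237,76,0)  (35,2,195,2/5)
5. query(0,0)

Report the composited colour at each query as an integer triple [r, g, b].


(0,0) stack=L1,L2,L3,L4; from [0,0,0]:
+L1 (α=1/2) → [54, 107/2, 193/2]
+L2 (α=2/7) → [380/7, 1231/14, 163/2]
+L3 (α=1/4) → [1193/14, 6955/56, 647/8]
+L4 (α=6/7) → [13121/98, 13003/392, 4103/56]
→ [134, 33, 73]


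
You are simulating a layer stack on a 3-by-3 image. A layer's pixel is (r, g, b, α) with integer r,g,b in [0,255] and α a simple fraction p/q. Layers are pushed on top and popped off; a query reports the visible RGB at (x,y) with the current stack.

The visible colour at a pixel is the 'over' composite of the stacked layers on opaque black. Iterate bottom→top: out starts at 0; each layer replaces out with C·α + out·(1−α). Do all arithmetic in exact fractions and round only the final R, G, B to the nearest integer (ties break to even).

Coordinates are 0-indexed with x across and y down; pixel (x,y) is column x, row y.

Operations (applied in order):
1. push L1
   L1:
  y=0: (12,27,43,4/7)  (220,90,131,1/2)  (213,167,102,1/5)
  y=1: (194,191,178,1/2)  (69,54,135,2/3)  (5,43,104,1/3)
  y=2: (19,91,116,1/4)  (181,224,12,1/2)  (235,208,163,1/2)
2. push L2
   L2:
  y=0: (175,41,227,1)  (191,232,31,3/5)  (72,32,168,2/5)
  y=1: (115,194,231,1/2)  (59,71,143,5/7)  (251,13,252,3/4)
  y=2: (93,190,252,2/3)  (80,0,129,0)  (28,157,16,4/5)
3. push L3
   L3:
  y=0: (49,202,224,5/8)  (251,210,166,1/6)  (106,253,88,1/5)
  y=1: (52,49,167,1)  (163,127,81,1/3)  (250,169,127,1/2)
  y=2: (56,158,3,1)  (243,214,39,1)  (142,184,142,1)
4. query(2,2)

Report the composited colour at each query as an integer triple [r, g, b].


at x=2,y=2 over L1,L2,L3:
after L1 α=1/2: [235/2, 104, 163/2]
after L2 α=4/5: [459/10, 732/5, 291/10]
after L3 α=1: [142, 184, 142]
= [142, 184, 142]


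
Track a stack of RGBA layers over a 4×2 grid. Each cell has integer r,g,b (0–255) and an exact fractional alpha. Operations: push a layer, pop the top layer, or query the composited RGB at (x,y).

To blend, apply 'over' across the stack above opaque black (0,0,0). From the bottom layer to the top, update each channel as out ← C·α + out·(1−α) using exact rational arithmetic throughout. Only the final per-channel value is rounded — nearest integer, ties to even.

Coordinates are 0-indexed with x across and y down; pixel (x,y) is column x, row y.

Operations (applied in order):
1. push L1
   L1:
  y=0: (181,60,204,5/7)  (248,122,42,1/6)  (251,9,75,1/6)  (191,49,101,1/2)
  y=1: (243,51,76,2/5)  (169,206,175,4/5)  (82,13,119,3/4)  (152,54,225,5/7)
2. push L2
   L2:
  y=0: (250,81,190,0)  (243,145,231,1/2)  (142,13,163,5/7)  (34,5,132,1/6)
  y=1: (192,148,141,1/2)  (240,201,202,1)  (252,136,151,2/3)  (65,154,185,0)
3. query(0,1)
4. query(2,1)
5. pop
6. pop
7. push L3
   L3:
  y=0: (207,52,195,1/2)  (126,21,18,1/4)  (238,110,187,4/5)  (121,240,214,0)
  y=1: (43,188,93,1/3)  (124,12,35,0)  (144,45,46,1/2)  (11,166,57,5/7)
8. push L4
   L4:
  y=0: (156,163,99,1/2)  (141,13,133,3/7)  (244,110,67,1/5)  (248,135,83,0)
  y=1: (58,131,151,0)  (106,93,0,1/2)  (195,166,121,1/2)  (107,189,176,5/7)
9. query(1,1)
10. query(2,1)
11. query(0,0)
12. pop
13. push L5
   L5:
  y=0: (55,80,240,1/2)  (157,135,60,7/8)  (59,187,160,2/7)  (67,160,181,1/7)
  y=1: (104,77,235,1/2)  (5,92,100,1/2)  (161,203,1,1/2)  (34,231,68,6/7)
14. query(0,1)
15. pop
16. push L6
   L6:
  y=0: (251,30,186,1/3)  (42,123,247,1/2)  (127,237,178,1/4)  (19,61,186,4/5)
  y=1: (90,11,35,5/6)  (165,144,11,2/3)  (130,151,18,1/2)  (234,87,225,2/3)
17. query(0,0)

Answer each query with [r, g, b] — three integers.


at x=0,y=1 over L1,L2:
+L1 (α=2/5) → [486/5, 102/5, 152/5]
+L2 (α=1/2) → [723/5, 421/5, 857/10]
rounded: [145, 84, 86]

at x=2,y=1 over L1,L2:
+L1 (α=3/4) → [123/2, 39/4, 357/4]
+L2 (α=2/3) → [377/2, 1127/12, 1565/12]
= [188, 94, 130]

at x=1,y=1 over L3,L4:
after L3 α=0: [0, 0, 0]
after L4 α=1/2: [53, 93/2, 0]
→ [53, 46, 0]

at x=2,y=1 over L3,L4:
after L3 α=1/2: [72, 45/2, 23]
after L4 α=1/2: [267/2, 377/4, 72]
rounded: [134, 94, 72]

at x=0,y=0 over L3,L4:
after L3 α=1/2: [207/2, 26, 195/2]
after L4 α=1/2: [519/4, 189/2, 393/4]
= [130, 94, 98]

at x=0,y=1 over L3,L5:
after L3 α=1/3: [43/3, 188/3, 31]
after L5 α=1/2: [355/6, 419/6, 133]
= [59, 70, 133]

query (0,0) [L3,L6] — begin 0,0,0
+L3 (α=1/2) → [207/2, 26, 195/2]
+L6 (α=1/3) → [458/3, 82/3, 127]
= [153, 27, 127]


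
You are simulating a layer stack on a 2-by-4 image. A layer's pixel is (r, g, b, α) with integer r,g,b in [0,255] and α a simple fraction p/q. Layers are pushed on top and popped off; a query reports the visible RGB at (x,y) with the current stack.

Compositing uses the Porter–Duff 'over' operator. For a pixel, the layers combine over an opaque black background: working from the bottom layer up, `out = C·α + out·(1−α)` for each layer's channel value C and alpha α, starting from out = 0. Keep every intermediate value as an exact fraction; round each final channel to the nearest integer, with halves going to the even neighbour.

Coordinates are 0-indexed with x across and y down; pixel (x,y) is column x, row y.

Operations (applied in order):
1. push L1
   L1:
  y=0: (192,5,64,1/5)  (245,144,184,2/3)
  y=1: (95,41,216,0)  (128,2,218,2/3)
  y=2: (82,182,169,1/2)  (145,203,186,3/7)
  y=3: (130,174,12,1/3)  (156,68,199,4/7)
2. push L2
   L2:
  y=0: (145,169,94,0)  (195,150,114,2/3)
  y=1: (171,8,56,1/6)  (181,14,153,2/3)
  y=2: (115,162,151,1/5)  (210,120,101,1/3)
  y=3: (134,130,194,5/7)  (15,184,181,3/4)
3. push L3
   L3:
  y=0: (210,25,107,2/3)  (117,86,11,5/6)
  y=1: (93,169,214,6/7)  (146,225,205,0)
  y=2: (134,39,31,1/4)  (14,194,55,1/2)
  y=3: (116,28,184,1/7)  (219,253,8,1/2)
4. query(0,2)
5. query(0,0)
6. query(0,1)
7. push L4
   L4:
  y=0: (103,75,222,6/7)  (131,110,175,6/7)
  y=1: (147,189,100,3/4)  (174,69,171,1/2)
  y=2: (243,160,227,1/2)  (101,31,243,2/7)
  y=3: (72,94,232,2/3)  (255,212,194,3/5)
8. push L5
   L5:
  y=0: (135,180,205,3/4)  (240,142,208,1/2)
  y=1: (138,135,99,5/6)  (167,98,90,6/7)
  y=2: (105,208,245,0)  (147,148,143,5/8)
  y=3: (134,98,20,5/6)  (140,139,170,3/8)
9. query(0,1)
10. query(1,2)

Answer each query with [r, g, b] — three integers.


at x=0,y=2 over L1,L2,L3:
L1 α=1/2: [41, 91, 169/2]
L2 α=1/5: [279/5, 526/5, 489/5]
L3 α=1/4: [1507/20, 1773/20, 811/10]
= [75, 89, 81]

query (0,0) [L1,L2,L3] — begin 0,0,0
after L1 α=1/5: [192/5, 1, 64/5]
after L2 α=0: [192/5, 1, 64/5]
after L3 α=2/3: [764/5, 17, 378/5]
= [153, 17, 76]

query (0,1) [L1,L2,L3] — begin 0,0,0
+L1 (α=0) → [0, 0, 0]
+L2 (α=1/6) → [57/2, 4/3, 28/3]
+L3 (α=6/7) → [1173/14, 3046/21, 3880/21]
→ [84, 145, 185]

(0,1) stack=L1,L2,L3,L4,L5; from [0,0,0]:
L1 α=0: [0, 0, 0]
L2 α=1/6: [57/2, 4/3, 28/3]
L3 α=6/7: [1173/14, 3046/21, 3880/21]
L4 α=3/4: [7347/56, 14953/84, 2545/21]
L5 α=5/6: [15329/112, 71653/504, 6470/63]
rounded: [137, 142, 103]

(1,2) stack=L1,L2,L3,L4,L5; from [0,0,0]:
L1 α=3/7: [435/7, 87, 558/7]
L2 α=1/3: [780/7, 98, 1823/21]
L3 α=1/2: [439/7, 146, 1489/21]
L4 α=2/7: [3609/49, 792/7, 17651/147]
L5 α=5/8: [23421/196, 1889/14, 26343/196]
rounded: [119, 135, 134]


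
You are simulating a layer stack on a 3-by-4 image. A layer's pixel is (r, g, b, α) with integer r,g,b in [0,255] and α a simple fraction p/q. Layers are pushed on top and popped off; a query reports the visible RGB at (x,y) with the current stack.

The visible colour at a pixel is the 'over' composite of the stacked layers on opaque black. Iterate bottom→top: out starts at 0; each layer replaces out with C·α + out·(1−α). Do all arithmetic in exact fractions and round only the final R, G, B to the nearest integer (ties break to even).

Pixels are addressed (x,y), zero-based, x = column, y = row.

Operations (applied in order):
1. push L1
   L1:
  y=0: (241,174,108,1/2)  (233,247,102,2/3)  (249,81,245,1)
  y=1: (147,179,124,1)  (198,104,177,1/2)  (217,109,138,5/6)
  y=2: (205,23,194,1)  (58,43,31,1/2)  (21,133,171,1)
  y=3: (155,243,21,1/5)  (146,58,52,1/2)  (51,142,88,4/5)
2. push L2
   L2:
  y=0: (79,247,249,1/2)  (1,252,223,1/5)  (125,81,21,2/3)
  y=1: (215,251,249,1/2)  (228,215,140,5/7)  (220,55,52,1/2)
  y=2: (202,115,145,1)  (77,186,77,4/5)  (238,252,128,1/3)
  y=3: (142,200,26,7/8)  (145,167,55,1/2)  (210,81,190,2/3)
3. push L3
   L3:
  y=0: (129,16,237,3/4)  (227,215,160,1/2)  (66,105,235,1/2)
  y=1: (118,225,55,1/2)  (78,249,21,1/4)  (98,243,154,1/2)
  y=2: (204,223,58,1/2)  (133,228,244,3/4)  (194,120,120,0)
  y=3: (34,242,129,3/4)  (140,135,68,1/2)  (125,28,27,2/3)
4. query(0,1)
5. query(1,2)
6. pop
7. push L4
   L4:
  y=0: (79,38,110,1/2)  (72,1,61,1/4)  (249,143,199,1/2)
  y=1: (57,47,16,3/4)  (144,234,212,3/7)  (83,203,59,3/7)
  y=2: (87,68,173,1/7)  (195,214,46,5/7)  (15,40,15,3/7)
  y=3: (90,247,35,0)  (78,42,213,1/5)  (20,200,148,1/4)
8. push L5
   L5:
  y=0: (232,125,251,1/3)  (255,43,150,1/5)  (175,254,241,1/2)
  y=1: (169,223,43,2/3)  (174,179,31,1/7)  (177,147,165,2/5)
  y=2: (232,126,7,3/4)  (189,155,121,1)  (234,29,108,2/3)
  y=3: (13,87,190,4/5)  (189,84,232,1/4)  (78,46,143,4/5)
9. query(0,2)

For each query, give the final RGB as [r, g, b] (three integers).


(0,1) stack=L1,L2,L3; from [0,0,0]:
L1 α=1: [147, 179, 124]
L2 α=1/2: [181, 215, 373/2]
L3 α=1/2: [299/2, 220, 483/4]
→ [150, 220, 121]

query (1,2) [L1,L2,L3] — begin 0,0,0
+L1 (α=1/2) → [29, 43/2, 31/2]
+L2 (α=4/5) → [337/5, 1531/10, 647/10]
+L3 (α=3/4) → [583/5, 8371/40, 7967/40]
→ [117, 209, 199]

query (0,2) [L1,L2,L4,L5] — begin 0,0,0
+L1 (α=1) → [205, 23, 194]
+L2 (α=1) → [202, 115, 145]
+L4 (α=1/7) → [1299/7, 758/7, 149]
+L5 (α=3/4) → [6171/28, 851/7, 85/2]
= [220, 122, 42]


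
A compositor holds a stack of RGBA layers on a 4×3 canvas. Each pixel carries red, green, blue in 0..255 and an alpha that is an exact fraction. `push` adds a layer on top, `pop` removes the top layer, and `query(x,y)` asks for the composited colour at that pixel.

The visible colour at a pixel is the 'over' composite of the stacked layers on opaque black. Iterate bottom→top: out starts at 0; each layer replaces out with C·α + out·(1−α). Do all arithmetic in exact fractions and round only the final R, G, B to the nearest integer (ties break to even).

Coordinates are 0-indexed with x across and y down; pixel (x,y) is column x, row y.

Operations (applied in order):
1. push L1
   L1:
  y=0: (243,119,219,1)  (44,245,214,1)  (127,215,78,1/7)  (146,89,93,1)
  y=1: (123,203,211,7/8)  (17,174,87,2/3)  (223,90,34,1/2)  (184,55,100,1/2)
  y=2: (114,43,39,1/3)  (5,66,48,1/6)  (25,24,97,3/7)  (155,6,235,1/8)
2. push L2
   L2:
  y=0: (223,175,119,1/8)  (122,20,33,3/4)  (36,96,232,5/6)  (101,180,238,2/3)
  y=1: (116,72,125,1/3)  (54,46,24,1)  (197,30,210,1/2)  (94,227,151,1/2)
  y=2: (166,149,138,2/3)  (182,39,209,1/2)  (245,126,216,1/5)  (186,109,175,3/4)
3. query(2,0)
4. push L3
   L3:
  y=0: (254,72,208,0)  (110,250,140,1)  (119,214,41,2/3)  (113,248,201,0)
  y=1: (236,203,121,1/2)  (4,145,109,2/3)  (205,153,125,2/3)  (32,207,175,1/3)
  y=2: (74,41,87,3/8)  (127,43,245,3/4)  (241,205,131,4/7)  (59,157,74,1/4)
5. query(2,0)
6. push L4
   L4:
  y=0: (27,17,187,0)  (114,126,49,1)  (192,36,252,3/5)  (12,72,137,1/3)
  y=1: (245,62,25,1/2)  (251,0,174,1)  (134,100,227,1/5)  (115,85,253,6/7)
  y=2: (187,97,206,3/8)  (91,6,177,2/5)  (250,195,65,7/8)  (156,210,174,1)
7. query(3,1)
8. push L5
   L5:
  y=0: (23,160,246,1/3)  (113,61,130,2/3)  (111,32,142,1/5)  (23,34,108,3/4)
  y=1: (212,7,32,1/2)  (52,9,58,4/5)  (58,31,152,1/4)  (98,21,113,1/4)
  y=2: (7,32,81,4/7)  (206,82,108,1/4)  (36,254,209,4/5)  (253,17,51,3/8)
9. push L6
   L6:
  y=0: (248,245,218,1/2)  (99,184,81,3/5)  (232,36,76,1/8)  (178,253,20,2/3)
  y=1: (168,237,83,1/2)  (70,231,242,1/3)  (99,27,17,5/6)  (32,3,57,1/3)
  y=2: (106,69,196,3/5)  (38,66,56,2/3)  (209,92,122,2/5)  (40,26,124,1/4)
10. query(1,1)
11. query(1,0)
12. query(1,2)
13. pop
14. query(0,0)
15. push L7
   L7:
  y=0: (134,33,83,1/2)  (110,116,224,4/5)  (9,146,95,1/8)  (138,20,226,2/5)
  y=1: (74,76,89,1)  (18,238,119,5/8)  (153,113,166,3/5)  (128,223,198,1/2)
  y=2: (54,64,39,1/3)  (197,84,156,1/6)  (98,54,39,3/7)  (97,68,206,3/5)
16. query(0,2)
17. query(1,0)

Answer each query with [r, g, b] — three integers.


query (2,0) [L1,L2] — begin 0,0,0
after L1 α=1/7: [127/7, 215/7, 78/7]
after L2 α=5/6: [1387/42, 3575/42, 4099/21]
rounded: [33, 85, 195]

(2,0) stack=L1,L2,L3; from [0,0,0]:
+L1 (α=1/7) → [127/7, 215/7, 78/7]
+L2 (α=5/6) → [1387/42, 3575/42, 4099/21]
+L3 (α=2/3) → [11383/126, 21551/126, 5821/63]
rounded: [90, 171, 92]

at x=3,y=1 over L1,L2,L3,L4:
+L1 (α=1/2) → [92, 55/2, 50]
+L2 (α=1/2) → [93, 509/4, 201/2]
+L3 (α=1/3) → [218/3, 923/6, 376/3]
+L4 (α=6/7) → [2288/21, 569/6, 4930/21]
→ [109, 95, 235]

at x=1,y=1 over L1,L2,L3,L4,L5,L6:
L1 α=2/3: [34/3, 116, 58]
L2 α=1: [54, 46, 24]
L3 α=2/3: [62/3, 112, 242/3]
L4 α=1: [251, 0, 174]
L5 α=4/5: [459/5, 36/5, 406/5]
L6 α=1/3: [1268/15, 409/5, 674/5]
= [85, 82, 135]

query (1,0) [L1,L2,L3,L4,L5,L6] — begin 0,0,0
+L1 (α=1) → [44, 245, 214]
+L2 (α=3/4) → [205/2, 305/4, 313/4]
+L3 (α=1) → [110, 250, 140]
+L4 (α=1) → [114, 126, 49]
+L5 (α=2/3) → [340/3, 248/3, 103]
+L6 (α=3/5) → [1571/15, 2152/15, 449/5]
= [105, 143, 90]

(1,2) stack=L1,L2,L3,L4,L5,L6; from [0,0,0]:
L1 α=1/6: [5/6, 11, 8]
L2 α=1/2: [1097/12, 25, 217/2]
L3 α=3/4: [5669/48, 77/2, 1687/8]
L4 α=2/5: [8581/80, 51/2, 7893/40]
L5 α=1/4: [42223/320, 317/8, 27999/160]
L6 α=2/3: [22181/320, 1373/24, 45919/480]
→ [69, 57, 96]

(0,0) stack=L1,L2,L3,L4,L5; from [0,0,0]:
L1 α=1: [243, 119, 219]
L2 α=1/8: [481/2, 126, 413/2]
L3 α=0: [481/2, 126, 413/2]
L4 α=0: [481/2, 126, 413/2]
L5 α=1/3: [168, 412/3, 659/3]
rounded: [168, 137, 220]

query (0,2) [L1,L2,L3,L4,L5,L7] — begin 0,0,0
L1 α=1/3: [38, 43/3, 13]
L2 α=2/3: [370/3, 937/9, 289/3]
L3 α=3/8: [629/6, 724/9, 557/6]
L4 α=3/8: [6511/48, 6239/72, 6493/48]
L5 α=4/7: [6959/112, 9311/168, 11677/112]
L7 α=1/3: [9983/168, 14687/252, 13861/168]
rounded: [59, 58, 83]

(1,0) stack=L1,L2,L3,L4,L5,L7; from [0,0,0]:
L1 α=1: [44, 245, 214]
L2 α=3/4: [205/2, 305/4, 313/4]
L3 α=1: [110, 250, 140]
L4 α=1: [114, 126, 49]
L5 α=2/3: [340/3, 248/3, 103]
L7 α=4/5: [332/3, 328/3, 999/5]
→ [111, 109, 200]


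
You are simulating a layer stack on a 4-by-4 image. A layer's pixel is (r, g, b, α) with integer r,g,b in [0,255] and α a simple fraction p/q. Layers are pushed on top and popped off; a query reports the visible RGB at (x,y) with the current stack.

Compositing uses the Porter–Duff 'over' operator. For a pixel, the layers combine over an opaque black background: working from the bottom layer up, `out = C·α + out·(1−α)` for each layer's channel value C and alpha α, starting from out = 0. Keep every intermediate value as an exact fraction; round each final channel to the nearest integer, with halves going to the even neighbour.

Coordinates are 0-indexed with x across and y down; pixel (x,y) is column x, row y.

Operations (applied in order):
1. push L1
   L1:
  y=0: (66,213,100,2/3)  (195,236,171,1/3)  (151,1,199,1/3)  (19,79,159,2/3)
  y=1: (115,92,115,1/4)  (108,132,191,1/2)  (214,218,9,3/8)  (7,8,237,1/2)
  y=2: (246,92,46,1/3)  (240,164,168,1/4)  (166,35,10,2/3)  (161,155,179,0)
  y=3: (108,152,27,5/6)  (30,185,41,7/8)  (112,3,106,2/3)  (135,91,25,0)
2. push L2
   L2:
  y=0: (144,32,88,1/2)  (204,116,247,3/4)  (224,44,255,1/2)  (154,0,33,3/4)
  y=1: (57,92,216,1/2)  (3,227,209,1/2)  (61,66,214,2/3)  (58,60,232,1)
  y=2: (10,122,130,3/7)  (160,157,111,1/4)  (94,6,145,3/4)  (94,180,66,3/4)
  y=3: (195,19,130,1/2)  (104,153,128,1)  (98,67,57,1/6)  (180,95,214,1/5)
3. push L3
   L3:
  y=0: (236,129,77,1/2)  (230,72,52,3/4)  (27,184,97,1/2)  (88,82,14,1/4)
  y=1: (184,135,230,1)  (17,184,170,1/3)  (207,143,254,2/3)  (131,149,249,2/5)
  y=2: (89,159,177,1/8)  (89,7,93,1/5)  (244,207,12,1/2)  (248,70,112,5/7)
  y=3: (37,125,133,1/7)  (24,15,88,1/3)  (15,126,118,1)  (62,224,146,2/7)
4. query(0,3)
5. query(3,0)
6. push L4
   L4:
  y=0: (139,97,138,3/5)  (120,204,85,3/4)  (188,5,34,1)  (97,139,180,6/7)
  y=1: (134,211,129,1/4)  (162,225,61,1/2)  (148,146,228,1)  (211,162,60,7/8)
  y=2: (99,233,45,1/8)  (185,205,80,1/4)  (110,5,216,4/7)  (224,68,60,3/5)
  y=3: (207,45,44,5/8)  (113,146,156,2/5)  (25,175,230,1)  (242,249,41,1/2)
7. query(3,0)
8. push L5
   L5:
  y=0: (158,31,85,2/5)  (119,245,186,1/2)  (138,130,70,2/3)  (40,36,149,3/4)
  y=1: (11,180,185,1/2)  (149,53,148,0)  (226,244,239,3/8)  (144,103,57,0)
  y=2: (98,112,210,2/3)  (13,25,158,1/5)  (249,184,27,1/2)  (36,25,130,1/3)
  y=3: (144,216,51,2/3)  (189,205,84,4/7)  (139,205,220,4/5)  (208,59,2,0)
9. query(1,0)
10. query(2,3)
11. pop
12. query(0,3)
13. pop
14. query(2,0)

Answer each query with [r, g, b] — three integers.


at x=0,y=3 over L1,L2,L3:
after L1 α=5/6: [90, 380/3, 45/2]
after L2 α=1/2: [285/2, 437/6, 305/4]
after L3 α=1/7: [892/7, 562/7, 1181/14]
→ [127, 80, 84]

at x=3,y=0 over L1,L2,L3:
after L1 α=2/3: [38/3, 158/3, 106]
after L2 α=3/4: [356/3, 79/6, 205/4]
after L3 α=1/4: [111, 243/8, 671/16]
= [111, 30, 42]

(3,0) stack=L1,L2,L3,L4; from [0,0,0]:
+L1 (α=2/3) → [38/3, 158/3, 106]
+L2 (α=3/4) → [356/3, 79/6, 205/4]
+L3 (α=1/4) → [111, 243/8, 671/16]
+L4 (α=6/7) → [99, 6915/56, 17951/112]
= [99, 123, 160]

at x=1,y=0 over L1,L2,L3,L4,L5:
L1 α=1/3: [65, 236/3, 57]
L2 α=3/4: [677/4, 320/3, 399/2]
L3 α=3/4: [3437/16, 242/3, 711/8]
L4 α=3/4: [9197/64, 1039/6, 2751/32]
L5 α=1/2: [16813/128, 2509/12, 8703/64]
→ [131, 209, 136]

query (2,3) [L1,L2,L3,L4,L5] — begin 0,0,0
after L1 α=2/3: [224/3, 2, 212/3]
after L2 α=1/6: [707/9, 77/6, 1231/18]
after L3 α=1: [15, 126, 118]
after L4 α=1: [25, 175, 230]
after L5 α=4/5: [581/5, 199, 222]
= [116, 199, 222]

(0,3) stack=L1,L2,L3,L4; from [0,0,0]:
+L1 (α=5/6) → [90, 380/3, 45/2]
+L2 (α=1/2) → [285/2, 437/6, 305/4]
+L3 (α=1/7) → [892/7, 562/7, 1181/14]
+L4 (α=5/8) → [9921/56, 3261/56, 6623/112]
→ [177, 58, 59]

query (2,0) [L1,L2,L3] — begin 0,0,0
after L1 α=1/3: [151/3, 1/3, 199/3]
after L2 α=1/2: [823/6, 133/6, 482/3]
after L3 α=1/2: [985/12, 1237/12, 773/6]
= [82, 103, 129]


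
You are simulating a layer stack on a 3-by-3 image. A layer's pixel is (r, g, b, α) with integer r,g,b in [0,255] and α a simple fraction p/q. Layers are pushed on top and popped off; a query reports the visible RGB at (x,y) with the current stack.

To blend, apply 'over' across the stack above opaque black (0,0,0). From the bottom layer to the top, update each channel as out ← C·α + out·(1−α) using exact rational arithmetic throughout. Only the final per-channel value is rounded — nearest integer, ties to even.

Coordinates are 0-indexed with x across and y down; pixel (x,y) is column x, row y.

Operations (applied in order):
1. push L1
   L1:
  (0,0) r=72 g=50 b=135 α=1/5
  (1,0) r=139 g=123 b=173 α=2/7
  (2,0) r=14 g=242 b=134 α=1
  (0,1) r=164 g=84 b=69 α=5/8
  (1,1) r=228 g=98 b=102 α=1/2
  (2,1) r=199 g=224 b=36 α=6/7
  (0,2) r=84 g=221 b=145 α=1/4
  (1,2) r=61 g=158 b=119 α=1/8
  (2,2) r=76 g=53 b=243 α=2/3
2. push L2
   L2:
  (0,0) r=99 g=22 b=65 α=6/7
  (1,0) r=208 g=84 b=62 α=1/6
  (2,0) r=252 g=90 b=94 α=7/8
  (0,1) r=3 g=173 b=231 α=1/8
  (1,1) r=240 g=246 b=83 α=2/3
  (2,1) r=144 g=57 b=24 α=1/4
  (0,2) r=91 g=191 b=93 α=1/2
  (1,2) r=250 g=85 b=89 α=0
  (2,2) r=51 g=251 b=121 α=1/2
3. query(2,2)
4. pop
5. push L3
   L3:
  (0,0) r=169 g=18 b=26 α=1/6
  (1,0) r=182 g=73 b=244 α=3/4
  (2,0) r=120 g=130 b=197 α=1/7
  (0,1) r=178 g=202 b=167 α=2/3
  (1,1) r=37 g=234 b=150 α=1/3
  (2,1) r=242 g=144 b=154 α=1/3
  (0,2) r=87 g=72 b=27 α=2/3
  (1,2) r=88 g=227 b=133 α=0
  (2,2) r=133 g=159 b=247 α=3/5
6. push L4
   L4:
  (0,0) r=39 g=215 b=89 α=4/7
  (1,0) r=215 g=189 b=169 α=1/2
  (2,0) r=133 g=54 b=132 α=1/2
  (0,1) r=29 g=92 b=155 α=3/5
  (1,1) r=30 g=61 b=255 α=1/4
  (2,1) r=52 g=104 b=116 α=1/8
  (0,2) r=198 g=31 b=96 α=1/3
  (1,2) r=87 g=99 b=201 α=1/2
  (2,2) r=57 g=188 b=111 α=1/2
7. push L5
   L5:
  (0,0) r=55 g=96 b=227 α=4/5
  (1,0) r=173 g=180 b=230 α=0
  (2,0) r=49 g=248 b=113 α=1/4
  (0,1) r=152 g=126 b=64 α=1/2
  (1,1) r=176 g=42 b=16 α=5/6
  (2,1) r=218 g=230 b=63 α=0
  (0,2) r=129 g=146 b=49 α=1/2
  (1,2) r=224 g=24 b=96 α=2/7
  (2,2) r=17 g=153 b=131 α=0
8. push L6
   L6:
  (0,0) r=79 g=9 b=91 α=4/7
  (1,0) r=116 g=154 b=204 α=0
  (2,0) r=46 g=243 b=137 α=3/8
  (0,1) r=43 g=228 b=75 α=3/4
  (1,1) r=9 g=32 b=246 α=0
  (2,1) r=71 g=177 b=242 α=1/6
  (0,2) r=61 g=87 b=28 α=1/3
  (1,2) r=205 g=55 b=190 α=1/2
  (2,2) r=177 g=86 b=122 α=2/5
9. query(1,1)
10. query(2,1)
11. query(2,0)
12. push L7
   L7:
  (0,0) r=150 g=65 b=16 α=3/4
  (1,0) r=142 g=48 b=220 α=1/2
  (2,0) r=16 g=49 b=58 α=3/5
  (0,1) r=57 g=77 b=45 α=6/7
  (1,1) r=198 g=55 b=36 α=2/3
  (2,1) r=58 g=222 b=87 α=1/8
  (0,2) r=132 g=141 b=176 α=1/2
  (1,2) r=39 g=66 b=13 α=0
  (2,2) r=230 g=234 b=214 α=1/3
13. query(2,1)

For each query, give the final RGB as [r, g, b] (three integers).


(2,2) stack=L1,L2; from [0,0,0]:
L1 α=2/3: [152/3, 106/3, 162]
L2 α=1/2: [305/6, 859/6, 283/2]
rounded: [51, 143, 142]

at x=1,y=1 over L1,L3,L4,L5,L6:
L1 α=1/2: [114, 49, 51]
L3 α=1/3: [265/3, 332/3, 84]
L4 α=1/4: [295/4, 393/4, 507/4]
L5 α=5/6: [3815/24, 411/8, 827/24]
L6 α=0: [3815/24, 411/8, 827/24]
= [159, 51, 34]

(2,1) stack=L1,L3,L4,L5,L6; from [0,0,0]:
after L1 α=6/7: [1194/7, 192, 216/7]
after L3 α=1/3: [4082/21, 176, 1510/21]
after L4 α=1/8: [2119/12, 167, 929/12]
after L5 α=0: [2119/12, 167, 929/12]
after L6 α=1/6: [11447/72, 506/3, 7549/72]
= [159, 169, 105]

(2,0) stack=L1,L3,L4,L5,L6; from [0,0,0]:
after L1 α=1: [14, 242, 134]
after L3 α=1/7: [204/7, 226, 143]
after L4 α=1/2: [1135/14, 140, 275/2]
after L5 α=1/4: [4091/56, 167, 1051/8]
after L6 α=3/8: [28183/448, 391/2, 8543/64]
rounded: [63, 196, 133]

(2,1) stack=L1,L3,L4,L5,L6,L7; from [0,0,0]:
after L1 α=6/7: [1194/7, 192, 216/7]
after L3 α=1/3: [4082/21, 176, 1510/21]
after L4 α=1/8: [2119/12, 167, 929/12]
after L5 α=0: [2119/12, 167, 929/12]
after L6 α=1/6: [11447/72, 506/3, 7549/72]
after L7 α=1/8: [84305/576, 526/3, 59107/576]
= [146, 175, 103]
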